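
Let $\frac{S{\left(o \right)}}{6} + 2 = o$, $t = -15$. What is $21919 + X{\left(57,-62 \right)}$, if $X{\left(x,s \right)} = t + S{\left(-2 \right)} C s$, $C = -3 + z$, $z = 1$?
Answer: $18928$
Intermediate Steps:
$C = -2$ ($C = -3 + 1 = -2$)
$S{\left(o \right)} = -12 + 6 o$
$X{\left(x,s \right)} = -15 + 48 s$ ($X{\left(x,s \right)} = -15 + \left(-12 + 6 \left(-2\right)\right) \left(-2\right) s = -15 + \left(-12 - 12\right) \left(-2\right) s = -15 + \left(-24\right) \left(-2\right) s = -15 + 48 s$)
$21919 + X{\left(57,-62 \right)} = 21919 + \left(-15 + 48 \left(-62\right)\right) = 21919 - 2991 = 18928$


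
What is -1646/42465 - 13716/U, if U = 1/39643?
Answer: -23090062973066/42465 ≈ -5.4374e+8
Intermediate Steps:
U = 1/39643 ≈ 2.5225e-5
-1646/42465 - 13716/U = -1646/42465 - 13716/1/39643 = -1646*1/42465 - 13716*39643 = -1646/42465 - 543743388 = -23090062973066/42465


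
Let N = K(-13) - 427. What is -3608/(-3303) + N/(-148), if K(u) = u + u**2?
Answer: 1429097/488844 ≈ 2.9234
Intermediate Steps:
N = -271 (N = -13*(1 - 13) - 427 = -13*(-12) - 427 = 156 - 427 = -271)
-3608/(-3303) + N/(-148) = -3608/(-3303) - 271/(-148) = -3608*(-1/3303) - 271*(-1/148) = 3608/3303 + 271/148 = 1429097/488844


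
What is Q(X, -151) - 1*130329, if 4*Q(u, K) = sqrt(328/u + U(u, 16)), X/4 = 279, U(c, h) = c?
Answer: -130329 + sqrt(9654826)/372 ≈ -1.3032e+5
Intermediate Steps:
X = 1116 (X = 4*279 = 1116)
Q(u, K) = sqrt(u + 328/u)/4 (Q(u, K) = sqrt(328/u + u)/4 = sqrt(u + 328/u)/4)
Q(X, -151) - 1*130329 = sqrt(1116 + 328/1116)/4 - 1*130329 = sqrt(1116 + 328*(1/1116))/4 - 130329 = sqrt(1116 + 82/279)/4 - 130329 = sqrt(311446/279)/4 - 130329 = (sqrt(9654826)/93)/4 - 130329 = sqrt(9654826)/372 - 130329 = -130329 + sqrt(9654826)/372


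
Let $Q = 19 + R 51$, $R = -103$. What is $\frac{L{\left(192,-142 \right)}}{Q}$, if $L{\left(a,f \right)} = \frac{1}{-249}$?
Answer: $\frac{1}{1303266} \approx 7.673 \cdot 10^{-7}$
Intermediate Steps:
$L{\left(a,f \right)} = - \frac{1}{249}$
$Q = -5234$ ($Q = 19 - 5253 = -5234$)
$\frac{L{\left(192,-142 \right)}}{Q} = - \frac{1}{249 \left(-5234\right)} = \left(- \frac{1}{249}\right) \left(- \frac{1}{5234}\right) = \frac{1}{1303266}$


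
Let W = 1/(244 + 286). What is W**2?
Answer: 1/280900 ≈ 3.5600e-6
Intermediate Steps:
W = 1/530 ≈ 0.0018868
W**2 = (1/530)**2 = 1/280900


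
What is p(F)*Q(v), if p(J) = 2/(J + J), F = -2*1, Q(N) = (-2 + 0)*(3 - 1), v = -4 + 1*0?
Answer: 2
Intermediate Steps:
v = -4 (v = -4 + 0 = -4)
Q(N) = -4 (Q(N) = -2*2 = -4)
F = -2
p(J) = 1/J (p(J) = 2/((2*J)) = 2*(1/(2*J)) = 1/J)
p(F)*Q(v) = -4/(-2) = -1/2*(-4) = 2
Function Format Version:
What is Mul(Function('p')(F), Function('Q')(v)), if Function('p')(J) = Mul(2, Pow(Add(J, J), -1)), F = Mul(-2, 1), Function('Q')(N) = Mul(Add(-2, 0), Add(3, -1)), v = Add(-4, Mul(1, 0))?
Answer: 2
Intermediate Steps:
v = -4 (v = Add(-4, 0) = -4)
Function('Q')(N) = -4 (Function('Q')(N) = Mul(-2, 2) = -4)
F = -2
Function('p')(J) = Pow(J, -1) (Function('p')(J) = Mul(2, Pow(Mul(2, J), -1)) = Mul(2, Mul(Rational(1, 2), Pow(J, -1))) = Pow(J, -1))
Mul(Function('p')(F), Function('Q')(v)) = Mul(Pow(-2, -1), -4) = Mul(Rational(-1, 2), -4) = 2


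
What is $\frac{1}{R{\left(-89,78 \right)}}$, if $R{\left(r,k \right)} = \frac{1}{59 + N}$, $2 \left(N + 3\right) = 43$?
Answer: $\frac{155}{2} \approx 77.5$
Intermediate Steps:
$N = \frac{37}{2}$ ($N = -3 + \frac{1}{2} \cdot 43 = -3 + \frac{43}{2} = \frac{37}{2} \approx 18.5$)
$R{\left(r,k \right)} = \frac{2}{155}$ ($R{\left(r,k \right)} = \frac{1}{59 + \frac{37}{2}} = \frac{1}{\frac{155}{2}} = \frac{2}{155}$)
$\frac{1}{R{\left(-89,78 \right)}} = \frac{1}{\frac{2}{155}} = \frac{155}{2}$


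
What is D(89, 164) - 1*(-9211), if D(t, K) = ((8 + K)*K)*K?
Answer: 4635323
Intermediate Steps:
D(t, K) = K²*(8 + K) (D(t, K) = (K*(8 + K))*K = K²*(8 + K))
D(89, 164) - 1*(-9211) = 164²*(8 + 164) - 1*(-9211) = 26896*172 + 9211 = 4626112 + 9211 = 4635323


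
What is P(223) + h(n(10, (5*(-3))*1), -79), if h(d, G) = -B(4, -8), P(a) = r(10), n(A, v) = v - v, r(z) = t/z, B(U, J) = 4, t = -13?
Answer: -53/10 ≈ -5.3000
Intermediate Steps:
r(z) = -13/z
n(A, v) = 0
P(a) = -13/10
h(d, G) = -4 (h(d, G) = -1*4 = -4)
P(223) + h(n(10, (5*(-3))*1), -79) = -13/10 - 4 = -53/10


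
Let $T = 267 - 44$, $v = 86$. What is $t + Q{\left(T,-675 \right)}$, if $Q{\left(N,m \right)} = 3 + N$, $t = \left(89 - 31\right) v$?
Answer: $5214$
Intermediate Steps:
$t = 4988$ ($t = \left(89 - 31\right) 86 = 58 \cdot 86 = 4988$)
$T = 223$ ($T = 267 - 44 = 223$)
$t + Q{\left(T,-675 \right)} = 4988 + \left(3 + 223\right) = 4988 + 226 = 5214$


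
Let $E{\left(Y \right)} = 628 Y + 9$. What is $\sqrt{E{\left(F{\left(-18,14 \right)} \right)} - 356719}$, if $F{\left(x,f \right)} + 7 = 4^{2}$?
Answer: $i \sqrt{351058} \approx 592.5 i$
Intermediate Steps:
$F{\left(x,f \right)} = 9$ ($F{\left(x,f \right)} = -7 + 4^{2} = -7 + 16 = 9$)
$E{\left(Y \right)} = 9 + 628 Y$
$\sqrt{E{\left(F{\left(-18,14 \right)} \right)} - 356719} = \sqrt{\left(9 + 628 \cdot 9\right) - 356719} = \sqrt{\left(9 + 5652\right) - 356719} = \sqrt{5661 - 356719} = \sqrt{-351058} = i \sqrt{351058}$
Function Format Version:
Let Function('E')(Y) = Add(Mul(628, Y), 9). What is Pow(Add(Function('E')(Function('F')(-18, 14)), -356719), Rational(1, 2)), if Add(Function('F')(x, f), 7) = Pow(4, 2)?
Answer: Mul(I, Pow(351058, Rational(1, 2))) ≈ Mul(592.50, I)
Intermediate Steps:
Function('F')(x, f) = 9 (Function('F')(x, f) = Add(-7, Pow(4, 2)) = Add(-7, 16) = 9)
Function('E')(Y) = Add(9, Mul(628, Y))
Pow(Add(Function('E')(Function('F')(-18, 14)), -356719), Rational(1, 2)) = Pow(Add(Add(9, Mul(628, 9)), -356719), Rational(1, 2)) = Pow(Add(Add(9, 5652), -356719), Rational(1, 2)) = Pow(Add(5661, -356719), Rational(1, 2)) = Pow(-351058, Rational(1, 2)) = Mul(I, Pow(351058, Rational(1, 2)))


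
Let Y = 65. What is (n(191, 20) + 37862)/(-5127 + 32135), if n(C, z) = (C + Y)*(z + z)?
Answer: 24051/13504 ≈ 1.7810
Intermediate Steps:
n(C, z) = 2*z*(65 + C) (n(C, z) = (C + 65)*(z + z) = (65 + C)*(2*z) = 2*z*(65 + C))
(n(191, 20) + 37862)/(-5127 + 32135) = (2*20*(65 + 191) + 37862)/(-5127 + 32135) = (2*20*256 + 37862)/27008 = (10240 + 37862)*(1/27008) = 48102*(1/27008) = 24051/13504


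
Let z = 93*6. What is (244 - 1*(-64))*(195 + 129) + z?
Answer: 100350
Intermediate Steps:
z = 558
(244 - 1*(-64))*(195 + 129) + z = (244 - 1*(-64))*(195 + 129) + 558 = (244 + 64)*324 + 558 = 308*324 + 558 = 99792 + 558 = 100350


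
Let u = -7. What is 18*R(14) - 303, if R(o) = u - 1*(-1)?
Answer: -411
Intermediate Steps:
R(o) = -6 (R(o) = -7 - 1*(-1) = -7 + 1 = -6)
18*R(14) - 303 = 18*(-6) - 303 = -108 - 303 = -411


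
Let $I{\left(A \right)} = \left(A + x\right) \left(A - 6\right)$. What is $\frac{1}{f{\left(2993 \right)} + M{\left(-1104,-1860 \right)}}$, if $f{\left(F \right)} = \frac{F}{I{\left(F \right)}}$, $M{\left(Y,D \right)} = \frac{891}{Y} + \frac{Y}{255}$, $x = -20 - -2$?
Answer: $- \frac{3270167600}{16796039181} \approx -0.1947$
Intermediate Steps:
$x = -18$ ($x = -20 + 2 = -18$)
$I{\left(A \right)} = \left(-18 + A\right) \left(-6 + A\right)$ ($I{\left(A \right)} = \left(A - 18\right) \left(A - 6\right) = \left(-18 + A\right) \left(-6 + A\right)$)
$M{\left(Y,D \right)} = \frac{891}{Y} + \frac{Y}{255}$ ($M{\left(Y,D \right)} = \frac{891}{Y} + Y \frac{1}{255} = \frac{891}{Y} + \frac{Y}{255}$)
$f{\left(F \right)} = \frac{F}{108 + F^{2} - 24 F}$
$\frac{1}{f{\left(2993 \right)} + M{\left(-1104,-1860 \right)}} = \frac{1}{\frac{2993}{108 + 2993^{2} - 71832} + \left(\frac{891}{-1104} + \frac{1}{255} \left(-1104\right)\right)} = \frac{1}{\frac{2993}{108 + 8958049 - 71832} + \left(891 \left(- \frac{1}{1104}\right) - \frac{368}{85}\right)} = \frac{1}{\frac{2993}{8886325} - \frac{160669}{31280}} = \frac{1}{- \frac{16796039181}{3270167600}} = - \frac{3270167600}{16796039181}$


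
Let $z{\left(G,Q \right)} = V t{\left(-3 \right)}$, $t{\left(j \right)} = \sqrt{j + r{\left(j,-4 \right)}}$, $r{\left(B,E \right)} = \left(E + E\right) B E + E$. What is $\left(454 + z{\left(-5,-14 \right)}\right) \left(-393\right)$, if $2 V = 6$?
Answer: $-178422 - 1179 i \sqrt{103} \approx -1.7842 \cdot 10^{5} - 11966.0 i$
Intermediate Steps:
$V = 3$ ($V = \frac{1}{2} \cdot 6 = 3$)
$r{\left(B,E \right)} = E + 2 B E^{2}$ ($r{\left(B,E \right)} = 2 E B E + E = 2 B E E + E = 2 B E^{2} + E = E + 2 B E^{2}$)
$t{\left(j \right)} = \sqrt{-4 + 33 j}$ ($t{\left(j \right)} = \sqrt{j - 4 \left(1 + 2 j \left(-4\right)\right)} = \sqrt{j - 4 \left(1 - 8 j\right)} = \sqrt{j + \left(-4 + 32 j\right)} = \sqrt{-4 + 33 j}$)
$z{\left(G,Q \right)} = 3 i \sqrt{103}$ ($z{\left(G,Q \right)} = 3 \sqrt{-4 + 33 \left(-3\right)} = 3 \sqrt{-4 - 99} = 3 \sqrt{-103} = 3 i \sqrt{103}$)
$\left(454 + z{\left(-5,-14 \right)}\right) \left(-393\right) = \left(454 + 3 i \sqrt{103}\right) \left(-393\right) = -178422 - 1179 i \sqrt{103}$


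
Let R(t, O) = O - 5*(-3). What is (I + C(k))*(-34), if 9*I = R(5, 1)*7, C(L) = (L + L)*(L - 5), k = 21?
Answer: -209440/9 ≈ -23271.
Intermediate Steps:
R(t, O) = 15 + O (R(t, O) = O + 15 = 15 + O)
C(L) = 2*L*(-5 + L) (C(L) = (2*L)*(-5 + L) = 2*L*(-5 + L))
I = 112/9 (I = ((15 + 1)*7)/9 = (16*7)/9 = (⅑)*112 = 112/9 ≈ 12.444)
(I + C(k))*(-34) = (112/9 + 2*21*(-5 + 21))*(-34) = (112/9 + 2*21*16)*(-34) = (112/9 + 672)*(-34) = (6160/9)*(-34) = -209440/9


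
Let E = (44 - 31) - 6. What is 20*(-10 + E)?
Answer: -60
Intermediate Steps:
E = 7 (E = 13 - 6 = 7)
20*(-10 + E) = 20*(-10 + 7) = 20*(-3) = -60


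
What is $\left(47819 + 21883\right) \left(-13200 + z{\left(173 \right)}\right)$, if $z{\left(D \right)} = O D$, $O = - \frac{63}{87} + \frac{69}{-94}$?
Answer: $- \frac{1278016664625}{1363} \approx -9.3765 \cdot 10^{8}$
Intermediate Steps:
$O = - \frac{3975}{2726}$ ($O = \left(-63\right) \frac{1}{87} + 69 \left(- \frac{1}{94}\right) = - \frac{21}{29} - \frac{69}{94} = - \frac{3975}{2726} \approx -1.4582$)
$z{\left(D \right)} = - \frac{3975 D}{2726}$
$\left(47819 + 21883\right) \left(-13200 + z{\left(173 \right)}\right) = \left(47819 + 21883\right) \left(-13200 - \frac{687675}{2726}\right) = 69702 \left(-13200 - \frac{687675}{2726}\right) = 69702 \left(- \frac{36670875}{2726}\right) = - \frac{1278016664625}{1363}$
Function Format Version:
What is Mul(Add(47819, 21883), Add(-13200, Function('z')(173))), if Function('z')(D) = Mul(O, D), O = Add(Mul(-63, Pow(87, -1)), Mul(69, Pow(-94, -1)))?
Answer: Rational(-1278016664625, 1363) ≈ -9.3765e+8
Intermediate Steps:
O = Rational(-3975, 2726) (O = Add(Mul(-63, Rational(1, 87)), Mul(69, Rational(-1, 94))) = Add(Rational(-21, 29), Rational(-69, 94)) = Rational(-3975, 2726) ≈ -1.4582)
Function('z')(D) = Mul(Rational(-3975, 2726), D)
Mul(Add(47819, 21883), Add(-13200, Function('z')(173))) = Mul(Add(47819, 21883), Add(-13200, Mul(Rational(-3975, 2726), 173))) = Mul(69702, Add(-13200, Rational(-687675, 2726))) = Mul(69702, Rational(-36670875, 2726)) = Rational(-1278016664625, 1363)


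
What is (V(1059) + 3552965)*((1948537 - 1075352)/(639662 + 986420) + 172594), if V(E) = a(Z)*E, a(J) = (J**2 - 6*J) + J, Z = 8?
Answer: 1004282897220583233/1626082 ≈ 6.1761e+11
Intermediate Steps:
a(J) = J**2 - 5*J
V(E) = 24*E (V(E) = (8*(-5 + 8))*E = (8*3)*E = 24*E)
(V(1059) + 3552965)*((1948537 - 1075352)/(639662 + 986420) + 172594) = (24*1059 + 3552965)*((1948537 - 1075352)/(639662 + 986420) + 172594) = (25416 + 3552965)*(873185/1626082 + 172594) = 3578381*(873185*(1/1626082) + 172594) = 3578381*(873185/1626082 + 172594) = 3578381*(280652869893/1626082) = 1004282897220583233/1626082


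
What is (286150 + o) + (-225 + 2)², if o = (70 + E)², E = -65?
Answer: 335904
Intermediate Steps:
o = 25 (o = (70 - 65)² = 5² = 25)
(286150 + o) + (-225 + 2)² = (286150 + 25) + (-225 + 2)² = 286175 + (-223)² = 286175 + 49729 = 335904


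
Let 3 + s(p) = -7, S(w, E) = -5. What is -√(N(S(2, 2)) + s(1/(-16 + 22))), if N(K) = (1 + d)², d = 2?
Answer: -I ≈ -1.0*I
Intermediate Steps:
s(p) = -10 (s(p) = -3 - 7 = -10)
N(K) = 9 (N(K) = (1 + 2)² = 3² = 9)
-√(N(S(2, 2)) + s(1/(-16 + 22))) = -√(9 - 10) = -√(-1) = -I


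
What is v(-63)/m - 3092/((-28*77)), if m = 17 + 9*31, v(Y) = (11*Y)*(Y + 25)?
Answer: 7211417/79772 ≈ 90.400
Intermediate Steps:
v(Y) = 11*Y*(25 + Y) (v(Y) = (11*Y)*(25 + Y) = 11*Y*(25 + Y))
m = 296 (m = 17 + 279 = 296)
v(-63)/m - 3092/((-28*77)) = (11*(-63)*(25 - 63))/296 - 3092/((-28*77)) = (11*(-63)*(-38))*(1/296) - 3092/(-2156) = 26334*(1/296) - 3092*(-1/2156) = 13167/148 + 773/539 = 7211417/79772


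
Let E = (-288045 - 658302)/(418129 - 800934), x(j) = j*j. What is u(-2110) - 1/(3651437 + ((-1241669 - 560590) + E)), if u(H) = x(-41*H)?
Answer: 5297726384564247940895/707875530637 ≈ 7.4840e+9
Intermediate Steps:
x(j) = j²
u(H) = 1681*H² (u(H) = (-41*H)² = 1681*H²)
E = 946347/382805 (E = -946347/(-382805) = -946347*(-1/382805) = 946347/382805 ≈ 2.4721)
u(-2110) - 1/(3651437 + ((-1241669 - 560590) + E)) = 1681*(-2110)² - 1/(3651437 + ((-1241669 - 560590) + 946347/382805)) = 1681*4452100 - 1/(3651437 + (-1802259 + 946347/382805)) = 7483980100 - 1/(3651437 - 689912810148/382805) = 7483980100 - 1/707875530637/382805 = 7483980100 - 1*382805/707875530637 = 7483980100 - 382805/707875530637 = 5297726384564247940895/707875530637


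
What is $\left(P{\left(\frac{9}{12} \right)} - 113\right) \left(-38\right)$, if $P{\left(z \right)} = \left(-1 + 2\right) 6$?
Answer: $4066$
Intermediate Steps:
$P{\left(z \right)} = 6$ ($P{\left(z \right)} = 1 \cdot 6 = 6$)
$\left(P{\left(\frac{9}{12} \right)} - 113\right) \left(-38\right) = \left(6 - 113\right) \left(-38\right) = \left(-107\right) \left(-38\right) = 4066$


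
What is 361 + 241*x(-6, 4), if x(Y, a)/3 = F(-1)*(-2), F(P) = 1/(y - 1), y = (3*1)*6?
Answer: 4691/17 ≈ 275.94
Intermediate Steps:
y = 18 (y = 3*6 = 18)
F(P) = 1/17 (F(P) = 1/(18 - 1) = 1/17)
x(Y, a) = -6/17 (x(Y, a) = 3*((1/17)*(-2)) = 3*(-2/17) = -6/17)
361 + 241*x(-6, 4) = 361 + 241*(-6/17) = 361 - 1446/17 = 4691/17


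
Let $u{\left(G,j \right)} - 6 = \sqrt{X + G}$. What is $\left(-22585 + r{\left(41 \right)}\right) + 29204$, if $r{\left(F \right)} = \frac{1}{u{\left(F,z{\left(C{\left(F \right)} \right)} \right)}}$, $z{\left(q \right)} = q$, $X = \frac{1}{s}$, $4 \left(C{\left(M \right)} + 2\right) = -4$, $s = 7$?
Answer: $\frac{39707}{6} + \frac{\sqrt{14}}{3} \approx 6619.1$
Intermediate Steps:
$C{\left(M \right)} = -3$ ($C{\left(M \right)} = -2 + \frac{1}{4} \left(-4\right) = -2 - 1 = -3$)
$X = \frac{1}{7} \approx 0.14286$
$u{\left(G,j \right)} = 6 + \sqrt{\frac{1}{7} + G}$
$r{\left(F \right)} = \frac{1}{6 + \frac{\sqrt{7 + 49 F}}{7}}$
$\left(-22585 + r{\left(41 \right)}\right) + 29204 = \left(-22585 + \frac{7}{42 + \sqrt{7} \sqrt{1 + 7 \cdot 41}}\right) + 29204 = \left(-22585 + \frac{7}{42 + \sqrt{7} \sqrt{1 + 287}}\right) + 29204 = \left(-22585 + \frac{7}{42 + \sqrt{7} \sqrt{288}}\right) + 29204 = \left(-22585 + \frac{7}{42 + \sqrt{7} \cdot 12 \sqrt{2}}\right) + 29204 = \left(-22585 + \frac{7}{42 + 12 \sqrt{14}}\right) + 29204 = 6619 + \frac{7}{42 + 12 \sqrt{14}}$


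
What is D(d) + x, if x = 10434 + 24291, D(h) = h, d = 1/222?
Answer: 7708951/222 ≈ 34725.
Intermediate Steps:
d = 1/222 ≈ 0.0045045
x = 34725
D(d) + x = 1/222 + 34725 = 7708951/222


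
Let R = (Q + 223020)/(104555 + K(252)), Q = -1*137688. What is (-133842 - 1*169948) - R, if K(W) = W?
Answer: -31839403862/104807 ≈ -3.0379e+5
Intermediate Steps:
Q = -137688
R = 85332/104807 (R = (-137688 + 223020)/(104555 + 252) = 85332/104807 ≈ 0.81418)
(-133842 - 1*169948) - R = (-133842 - 1*169948) - 1*85332/104807 = (-133842 - 169948) - 85332/104807 = -303790 - 85332/104807 = -31839403862/104807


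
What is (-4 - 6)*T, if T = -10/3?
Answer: 100/3 ≈ 33.333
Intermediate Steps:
T = -10/3 (T = -10*⅓ = -10/3 ≈ -3.3333)
(-4 - 6)*T = (-4 - 6)*(-10/3) = -10*(-10/3) = 100/3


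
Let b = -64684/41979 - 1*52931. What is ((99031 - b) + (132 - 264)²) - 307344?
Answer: -5791274198/41979 ≈ -1.3796e+5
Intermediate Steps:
b = -2222055133/41979 (b = -64684*1/41979 - 52931 = -64684/41979 - 52931 = -2222055133/41979 ≈ -52933.)
((99031 - b) + (132 - 264)²) - 307344 = ((99031 - 1*(-2222055133/41979)) + (132 - 264)²) - 307344 = ((99031 + 2222055133/41979) + (-132)²) - 307344 = (6379277482/41979 + 17424) - 307344 = 7110719578/41979 - 307344 = -5791274198/41979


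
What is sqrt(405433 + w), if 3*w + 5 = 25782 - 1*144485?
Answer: 11*sqrt(27213)/3 ≈ 604.87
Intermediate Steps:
w = -118708/3 (w = -5/3 + (25782 - 1*144485)/3 = -5/3 + (25782 - 144485)/3 = -5/3 + (1/3)*(-118703) = -5/3 - 118703/3 = -118708/3 ≈ -39569.)
sqrt(405433 + w) = sqrt(405433 - 118708/3) = sqrt(1097591/3) = 11*sqrt(27213)/3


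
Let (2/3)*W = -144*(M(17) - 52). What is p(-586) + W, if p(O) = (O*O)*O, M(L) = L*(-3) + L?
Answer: -201211480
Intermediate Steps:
M(L) = -2*L (M(L) = -3*L + L = -2*L)
p(O) = O³ (p(O) = O²*O = O³)
W = 18576 (W = 3*(-144*(-2*17 - 52))/2 = 3*(-144*(-34 - 52))/2 = 3*(-144*(-86))/2 = (3/2)*12384 = 18576)
p(-586) + W = (-586)³ + 18576 = -201230056 + 18576 = -201211480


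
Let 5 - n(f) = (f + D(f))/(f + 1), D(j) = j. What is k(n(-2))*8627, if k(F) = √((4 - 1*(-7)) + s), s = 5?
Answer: 34508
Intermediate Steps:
n(f) = 5 - 2*f/(1 + f) (n(f) = 5 - (f + f)/(f + 1) = 5 - 2*f/(1 + f))
k(F) = 4 (k(F) = √((4 - 1*(-7)) + 5) = √((4 + 7) + 5) = √(11 + 5) = √16 = 4)
k(n(-2))*8627 = 4*8627 = 34508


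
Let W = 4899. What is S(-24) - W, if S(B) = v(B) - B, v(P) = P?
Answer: -4899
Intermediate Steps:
S(B) = 0 (S(B) = B - B = 0)
S(-24) - W = 0 - 1*4899 = 0 - 4899 = -4899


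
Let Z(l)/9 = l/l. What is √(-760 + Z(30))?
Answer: I*√751 ≈ 27.404*I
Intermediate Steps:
Z(l) = 9 (Z(l) = 9*(l/l) = 9*1 = 9)
√(-760 + Z(30)) = √(-760 + 9) = √(-751) = I*√751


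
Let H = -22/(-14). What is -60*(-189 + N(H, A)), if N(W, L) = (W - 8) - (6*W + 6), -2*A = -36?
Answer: 88560/7 ≈ 12651.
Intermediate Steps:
H = 11/7 (H = -22*(-1/14) = 11/7 ≈ 1.5714)
A = 18 (A = -1/2*(-36) = 18)
N(W, L) = -14 - 5*W (N(W, L) = (-8 + W) - (6 + 6*W) = (-8 + W) + (-6 - 6*W) = -14 - 5*W)
-60*(-189 + N(H, A)) = -60*(-189 + (-14 - 5*11/7)) = -60*(-189 + (-14 - 55/7)) = -60*(-189 - 153/7) = -60*(-1476/7) = 88560/7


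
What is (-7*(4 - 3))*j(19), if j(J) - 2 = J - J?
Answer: -14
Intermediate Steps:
j(J) = 2 (j(J) = 2 + (J - J) = 2 + 0 = 2)
(-7*(4 - 3))*j(19) = -7*(4 - 3)*2 = -7*1*2 = -7*2 = -14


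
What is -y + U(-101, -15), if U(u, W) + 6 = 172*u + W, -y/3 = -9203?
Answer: -45002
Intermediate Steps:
y = 27609 (y = -3*(-9203) = 27609)
U(u, W) = -6 + W + 172*u (U(u, W) = -6 + (172*u + W) = -6 + (W + 172*u) = -6 + W + 172*u)
-y + U(-101, -15) = -1*27609 + (-6 - 15 + 172*(-101)) = -27609 + (-6 - 15 - 17372) = -27609 - 17393 = -45002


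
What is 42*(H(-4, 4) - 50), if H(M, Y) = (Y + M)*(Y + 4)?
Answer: -2100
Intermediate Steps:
H(M, Y) = (4 + Y)*(M + Y) (H(M, Y) = (M + Y)*(4 + Y) = (4 + Y)*(M + Y))
42*(H(-4, 4) - 50) = 42*((4² + 4*(-4) + 4*4 - 4*4) - 50) = 42*((16 - 16 + 16 - 16) - 50) = 42*(0 - 50) = 42*(-50) = -2100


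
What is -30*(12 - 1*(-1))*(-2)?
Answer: 780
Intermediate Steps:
-30*(12 - 1*(-1))*(-2) = -30*(12 + 1)*(-2) = -30*13*(-2) = -390*(-2) = 780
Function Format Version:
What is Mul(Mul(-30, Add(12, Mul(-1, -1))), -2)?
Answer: 780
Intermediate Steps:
Mul(Mul(-30, Add(12, Mul(-1, -1))), -2) = Mul(Mul(-30, Add(12, 1)), -2) = Mul(Mul(-30, 13), -2) = Mul(-390, -2) = 780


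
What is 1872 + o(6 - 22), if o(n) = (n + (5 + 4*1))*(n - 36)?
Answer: 2236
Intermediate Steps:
o(n) = (-36 + n)*(9 + n) (o(n) = (n + (5 + 4))*(-36 + n) = (n + 9)*(-36 + n) = (9 + n)*(-36 + n) = (-36 + n)*(9 + n))
1872 + o(6 - 22) = 1872 + (-324 + (6 - 22)² - 27*(6 - 22)) = 1872 + (-324 + (-16)² - 27*(-16)) = 1872 + (-324 + 256 + 432) = 1872 + 364 = 2236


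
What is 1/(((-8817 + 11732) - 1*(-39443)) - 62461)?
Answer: -1/20103 ≈ -4.9744e-5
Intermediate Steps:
1/(((-8817 + 11732) - 1*(-39443)) - 62461) = 1/((2915 + 39443) - 62461) = 1/(42358 - 62461) = 1/(-20103) = -1/20103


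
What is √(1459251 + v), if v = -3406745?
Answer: I*√1947494 ≈ 1395.5*I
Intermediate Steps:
√(1459251 + v) = √(1459251 - 3406745) = √(-1947494) = I*√1947494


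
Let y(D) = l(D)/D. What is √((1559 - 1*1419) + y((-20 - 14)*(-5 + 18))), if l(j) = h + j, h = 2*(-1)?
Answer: √6886802/221 ≈ 11.875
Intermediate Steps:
h = -2
l(j) = -2 + j
y(D) = (-2 + D)/D
√((1559 - 1*1419) + y((-20 - 14)*(-5 + 18))) = √((1559 - 1*1419) + (-2 + (-20 - 14)*(-5 + 18))/(((-20 - 14)*(-5 + 18)))) = √((1559 - 1419) + (-2 - 34*13)/((-34*13))) = √(140 + (-2 - 442)/(-442)) = √(140 - 1/442*(-444)) = √(140 + 222/221) = √(31162/221) = √6886802/221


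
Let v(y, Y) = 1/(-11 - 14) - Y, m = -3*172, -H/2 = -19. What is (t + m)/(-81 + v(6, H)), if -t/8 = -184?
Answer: -5975/744 ≈ -8.0309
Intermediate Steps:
H = 38 (H = -2*(-19) = 38)
t = 1472 (t = -8*(-184) = 1472)
m = -516
v(y, Y) = -1/25 - Y (v(y, Y) = 1/(-25) - Y = -1/25 - Y)
(t + m)/(-81 + v(6, H)) = (1472 - 516)/(-81 + (-1/25 - 1*38)) = 956/(-81 + (-1/25 - 38)) = 956/(-81 - 951/25) = 956/(-2976/25) = 956*(-25/2976) = -5975/744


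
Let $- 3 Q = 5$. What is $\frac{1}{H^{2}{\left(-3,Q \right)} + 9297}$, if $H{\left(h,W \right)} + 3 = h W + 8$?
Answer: $\frac{1}{9397} \approx 0.00010642$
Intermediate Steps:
$Q = - \frac{5}{3}$ ($Q = \left(- \frac{1}{3}\right) 5 = - \frac{5}{3} \approx -1.6667$)
$H{\left(h,W \right)} = 5 + W h$ ($H{\left(h,W \right)} = -3 + \left(h W + 8\right) = -3 + \left(W h + 8\right) = -3 + \left(8 + W h\right) = 5 + W h$)
$\frac{1}{H^{2}{\left(-3,Q \right)} + 9297} = \frac{1}{\left(5 - -5\right)^{2} + 9297} = \frac{1}{\left(5 + 5\right)^{2} + 9297} = \frac{1}{10^{2} + 9297} = \frac{1}{100 + 9297} = \frac{1}{9397}$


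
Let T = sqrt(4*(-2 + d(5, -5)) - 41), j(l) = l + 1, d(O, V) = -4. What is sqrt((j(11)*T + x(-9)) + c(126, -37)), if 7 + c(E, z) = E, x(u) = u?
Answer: sqrt(110 + 12*I*sqrt(65)) ≈ 11.325 + 4.2716*I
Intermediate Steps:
j(l) = 1 + l
c(E, z) = -7 + E
T = I*sqrt(65) (T = sqrt(4*(-2 - 4) - 41) = sqrt(4*(-6) - 41) = sqrt(-24 - 41) = sqrt(-65) = I*sqrt(65) ≈ 8.0623*I)
sqrt((j(11)*T + x(-9)) + c(126, -37)) = sqrt(((1 + 11)*(I*sqrt(65)) - 9) + (-7 + 126)) = sqrt((12*(I*sqrt(65)) - 9) + 119) = sqrt((12*I*sqrt(65) - 9) + 119) = sqrt((-9 + 12*I*sqrt(65)) + 119) = sqrt(110 + 12*I*sqrt(65))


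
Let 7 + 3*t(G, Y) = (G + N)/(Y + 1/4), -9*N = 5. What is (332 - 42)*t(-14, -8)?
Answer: -414410/837 ≈ -495.11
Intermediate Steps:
N = -5/9 (N = -⅑*5 = -5/9 ≈ -0.55556)
t(G, Y) = -7/3 + (-5/9 + G)/(3*(¼ + Y)) (t(G, Y) = -7/3 + ((G - 5/9)/(Y + 1/4))/3 = -7/3 + ((-5/9 + G)/(Y + ¼))/3 = -7/3 + ((-5/9 + G)/(¼ + Y))/3 = -7/3 + (-5/9 + G)/(3*(¼ + Y)))
(332 - 42)*t(-14, -8) = (332 - 42)*((-83 - 252*(-8) + 36*(-14))/(27*(1 + 4*(-8)))) = 290*((-83 + 2016 - 504)/(27*(1 - 32))) = 290*((1/27)*1429/(-31)) = 290*((1/27)*(-1/31)*1429) = 290*(-1429/837) = -414410/837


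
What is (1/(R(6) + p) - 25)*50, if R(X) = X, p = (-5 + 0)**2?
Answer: -38700/31 ≈ -1248.4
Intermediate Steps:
p = 25 (p = (-5)**2 = 25)
(1/(R(6) + p) - 25)*50 = (1/(6 + 25) - 25)*50 = (1/31 - 25)*50 = -774/31*50 = -38700/31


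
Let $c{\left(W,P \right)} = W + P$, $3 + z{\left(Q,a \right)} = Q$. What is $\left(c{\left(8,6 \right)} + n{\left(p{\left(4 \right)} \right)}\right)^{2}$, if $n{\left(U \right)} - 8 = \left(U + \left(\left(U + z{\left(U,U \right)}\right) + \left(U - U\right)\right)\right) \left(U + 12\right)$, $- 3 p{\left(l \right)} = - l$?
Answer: $\frac{11236}{9} \approx 1248.4$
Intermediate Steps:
$z{\left(Q,a \right)} = -3 + Q$
$c{\left(W,P \right)} = P + W$
$p{\left(l \right)} = \frac{l}{3}$ ($p{\left(l \right)} = - \frac{\left(-1\right) l}{3} = \frac{l}{3}$)
$n{\left(U \right)} = 8 + \left(-3 + 3 U\right) \left(12 + U\right)$ ($n{\left(U \right)} = 8 + \left(U + \left(\left(U + \left(-3 + U\right)\right) + \left(U - U\right)\right)\right) \left(U + 12\right) = 8 + \left(U + \left(\left(-3 + 2 U\right) + 0\right)\right) \left(12 + U\right) = 8 + \left(U + \left(-3 + 2 U\right)\right) \left(12 + U\right) = 8 + \left(-3 + 3 U\right) \left(12 + U\right)$)
$\left(c{\left(8,6 \right)} + n{\left(p{\left(4 \right)} \right)}\right)^{2} = \left(\left(6 + 8\right) + \left(-28 + 3 \left(\frac{1}{3} \cdot 4\right)^{2} + 33 \cdot \frac{1}{3} \cdot 4\right)\right)^{2} = \left(14 + \left(-28 + 3 \left(\frac{4}{3}\right)^{2} + 33 \cdot \frac{4}{3}\right)\right)^{2} = \left(14 + \left(-28 + 3 \cdot \frac{16}{9} + 44\right)\right)^{2} = \left(14 + \left(-28 + \frac{16}{3} + 44\right)\right)^{2} = \left(14 + \frac{64}{3}\right)^{2} = \left(\frac{106}{3}\right)^{2} = \frac{11236}{9}$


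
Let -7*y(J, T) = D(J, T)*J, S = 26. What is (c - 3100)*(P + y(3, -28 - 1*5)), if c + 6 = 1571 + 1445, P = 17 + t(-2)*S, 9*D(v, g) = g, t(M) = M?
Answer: 21060/7 ≈ 3008.6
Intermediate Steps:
D(v, g) = g/9
P = -35 (P = 17 - 2*26 = 17 - 52 = -35)
c = 3010 (c = -6 + (1571 + 1445) = -6 + 3016 = 3010)
y(J, T) = -J*T/63 (y(J, T) = -T/9*J/7 = -J*T/63)
(c - 3100)*(P + y(3, -28 - 1*5)) = (3010 - 3100)*(-35 - 1/63*3*(-28 - 1*5)) = -90*(-35 - 1/63*3*(-28 - 5)) = -90*(-35 - 1/63*3*(-33)) = -90*(-35 + 11/7) = -90*(-234/7) = 21060/7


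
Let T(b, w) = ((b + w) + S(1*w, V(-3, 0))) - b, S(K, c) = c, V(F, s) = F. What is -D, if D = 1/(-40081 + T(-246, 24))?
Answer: 1/40060 ≈ 2.4963e-5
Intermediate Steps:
T(b, w) = -3 + w (T(b, w) = ((b + w) - 3) - b = (-3 + b + w) - b = -3 + w)
D = -1/40060 (D = 1/(-40081 + (-3 + 24)) = 1/(-40081 + 21) = 1/(-40060) = -1/40060 ≈ -2.4963e-5)
-D = -1*(-1/40060) = 1/40060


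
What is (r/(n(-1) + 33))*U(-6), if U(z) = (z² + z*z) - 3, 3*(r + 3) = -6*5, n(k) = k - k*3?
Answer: -897/35 ≈ -25.629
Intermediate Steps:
n(k) = -2*k (n(k) = k - 3*k = -2*k)
r = -13 (r = -3 + (-6*5)/3 = -3 + (⅓)*(-30) = -3 - 10 = -13)
U(z) = -3 + 2*z² (U(z) = (z² + z²) - 3 = 2*z² - 3 = -3 + 2*z²)
(r/(n(-1) + 33))*U(-6) = (-13/(-2*(-1) + 33))*(-3 + 2*(-6)²) = (-13/(2 + 33))*(-3 + 2*36) = (-13/35)*(-3 + 72) = -13*1/35*69 = -13/35*69 = -897/35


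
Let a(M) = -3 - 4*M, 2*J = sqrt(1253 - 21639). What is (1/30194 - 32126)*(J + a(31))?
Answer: 123191580261/30194 - 970012443*I*sqrt(20386)/60388 ≈ 4.08e+6 - 2.2935e+6*I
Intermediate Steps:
J = I*sqrt(20386)/2 (J = sqrt(1253 - 21639)/2 = sqrt(-20386)/2 = (I*sqrt(20386))/2 = I*sqrt(20386)/2 ≈ 71.39*I)
(1/30194 - 32126)*(J + a(31)) = (1/30194 - 32126)*(I*sqrt(20386)/2 + (-3 - 4*31)) = (1/30194 - 32126)*(I*sqrt(20386)/2 + (-3 - 124)) = -970012443*(I*sqrt(20386)/2 - 127)/30194 = -970012443*(-127 + I*sqrt(20386)/2)/30194 = 123191580261/30194 - 970012443*I*sqrt(20386)/60388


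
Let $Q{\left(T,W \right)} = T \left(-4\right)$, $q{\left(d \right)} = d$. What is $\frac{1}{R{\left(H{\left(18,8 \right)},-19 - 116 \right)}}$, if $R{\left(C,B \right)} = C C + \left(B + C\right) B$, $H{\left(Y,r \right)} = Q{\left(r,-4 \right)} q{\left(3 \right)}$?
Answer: $\frac{1}{40401} \approx 2.4752 \cdot 10^{-5}$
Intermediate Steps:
$Q{\left(T,W \right)} = - 4 T$
$H{\left(Y,r \right)} = - 12 r$ ($H{\left(Y,r \right)} = - 4 r 3 = - 12 r$)
$R{\left(C,B \right)} = C^{2} + B \left(B + C\right)$
$\frac{1}{R{\left(H{\left(18,8 \right)},-19 - 116 \right)}} = \frac{1}{\left(-19 - 116\right)^{2} + \left(\left(-12\right) 8\right)^{2} + \left(-19 - 116\right) \left(\left(-12\right) 8\right)} = \frac{1}{\left(-19 - 116\right)^{2} + \left(-96\right)^{2} + \left(-19 - 116\right) \left(-96\right)} = \frac{1}{\left(-135\right)^{2} + 9216 - -12960} = \frac{1}{18225 + 9216 + 12960} = \frac{1}{40401}$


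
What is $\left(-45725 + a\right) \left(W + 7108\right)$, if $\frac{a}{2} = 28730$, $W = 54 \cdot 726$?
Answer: $543471320$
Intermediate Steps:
$W = 39204$
$a = 57460$ ($a = 2 \cdot 28730 = 57460$)
$\left(-45725 + a\right) \left(W + 7108\right) = \left(-45725 + 57460\right) \left(39204 + 7108\right) = 11735 \cdot 46312 = 543471320$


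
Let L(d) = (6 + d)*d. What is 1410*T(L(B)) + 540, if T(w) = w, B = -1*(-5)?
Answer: 78090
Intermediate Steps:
B = 5
L(d) = d*(6 + d)
1410*T(L(B)) + 540 = 1410*(5*(6 + 5)) + 540 = 1410*(5*11) + 540 = 1410*55 + 540 = 77550 + 540 = 78090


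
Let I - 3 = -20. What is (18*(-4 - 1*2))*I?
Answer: 1836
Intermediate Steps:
I = -17 (I = 3 - 20 = -17)
(18*(-4 - 1*2))*I = (18*(-4 - 1*2))*(-17) = (18*(-4 - 2))*(-17) = (18*(-6))*(-17) = -108*(-17) = 1836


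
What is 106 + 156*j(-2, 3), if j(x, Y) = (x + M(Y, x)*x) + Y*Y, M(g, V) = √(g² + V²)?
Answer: 1198 - 312*√13 ≈ 73.068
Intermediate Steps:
M(g, V) = √(V² + g²)
j(x, Y) = x + Y² + x*√(Y² + x²) (j(x, Y) = (x + √(x² + Y²)*x) + Y*Y = (x + √(Y² + x²)*x) + Y² = (x + x*√(Y² + x²)) + Y² = x + Y² + x*√(Y² + x²))
106 + 156*j(-2, 3) = 106 + 156*(-2 + 3² - 2*√(3² + (-2)²)) = 106 + 156*(-2 + 9 - 2*√(9 + 4)) = 106 + 156*(-2 + 9 - 2*√13) = 106 + 156*(7 - 2*√13) = 106 + (1092 - 312*√13) = 1198 - 312*√13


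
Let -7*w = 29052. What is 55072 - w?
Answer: 414556/7 ≈ 59222.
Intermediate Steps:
w = -29052/7 (w = -⅐*29052 = -29052/7 ≈ -4150.3)
55072 - w = 55072 - 1*(-29052/7) = 55072 + 29052/7 = 414556/7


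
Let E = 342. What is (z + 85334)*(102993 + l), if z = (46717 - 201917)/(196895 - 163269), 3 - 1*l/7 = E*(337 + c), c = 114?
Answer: -1401187068592560/16813 ≈ -8.3340e+10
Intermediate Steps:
l = -1079673 (l = 21 - 2394*(337 + 114) = 21 - 2394*451 = 21 - 7*154242 = 21 - 1079694 = -1079673)
z = -77600/16813 (z = -155200/33626 = -155200*1/33626 = -77600/16813 ≈ -4.6155)
(z + 85334)*(102993 + l) = (-77600/16813 + 85334)*(102993 - 1079673) = (1434642942/16813)*(-976680) = -1401187068592560/16813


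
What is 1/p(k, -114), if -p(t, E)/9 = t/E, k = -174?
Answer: -19/261 ≈ -0.072797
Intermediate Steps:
p(t, E) = -9*t/E
1/p(k, -114) = 1/(-9*(-174)/(-114)) = 1/(-9*(-174)*(-1/114)) = 1/(-261/19) = -19/261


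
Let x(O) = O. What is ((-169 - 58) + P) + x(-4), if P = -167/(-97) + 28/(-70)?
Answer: -111394/485 ≈ -229.68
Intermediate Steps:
P = 641/485 (P = -167*(-1/97) + 28*(-1/70) = 167/97 - ⅖ = 641/485 ≈ 1.3216)
((-169 - 58) + P) + x(-4) = ((-169 - 58) + 641/485) - 4 = (-227 + 641/485) - 4 = -109454/485 - 4 = -111394/485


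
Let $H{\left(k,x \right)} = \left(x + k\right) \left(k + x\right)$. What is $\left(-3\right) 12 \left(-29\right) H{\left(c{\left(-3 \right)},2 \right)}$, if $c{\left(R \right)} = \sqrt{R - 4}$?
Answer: $-3132 + 4176 i \sqrt{7} \approx -3132.0 + 11049.0 i$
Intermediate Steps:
$c{\left(R \right)} = \sqrt{-4 + R}$
$H{\left(k,x \right)} = \left(k + x\right)^{2}$ ($H{\left(k,x \right)} = \left(k + x\right) \left(k + x\right) = \left(k + x\right)^{2}$)
$\left(-3\right) 12 \left(-29\right) H{\left(c{\left(-3 \right)},2 \right)} = \left(-3\right) 12 \left(-29\right) \left(\sqrt{-4 - 3} + 2\right)^{2} = \left(-36\right) \left(-29\right) \left(\sqrt{-7} + 2\right)^{2} = 1044 \left(i \sqrt{7} + 2\right)^{2} = 1044 \left(2 + i \sqrt{7}\right)^{2}$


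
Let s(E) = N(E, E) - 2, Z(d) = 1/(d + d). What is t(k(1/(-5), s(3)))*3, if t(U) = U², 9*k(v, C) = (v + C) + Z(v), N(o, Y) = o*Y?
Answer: 1849/2700 ≈ 0.68481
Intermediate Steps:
Z(d) = 1/(2*d)
N(o, Y) = Y*o
s(E) = -2 + E² (s(E) = E*E - 2 = E² - 2 = -2 + E²)
k(v, C) = C/9 + v/9 + 1/(18*v) (k(v, C) = ((v + C) + 1/(2*v))/9 = ((C + v) + 1/(2*v))/9 = (C + v + 1/(2*v))/9 = C/9 + v/9 + 1/(18*v))
t(k(1/(-5), s(3)))*3 = ((1 + 2*((-2 + 3²) + 1/(-5))/(-5))/(18*(1/(-5))))²*3 = ((1 + 2*(-⅕)*((-2 + 9) - ⅕))/(18*(-⅕)))²*3 = ((1/18)*(-5)*(1 + 2*(-⅕)*(7 - ⅕)))²*3 = ((1/18)*(-5)*(1 + 2*(-⅕)*(34/5)))²*3 = ((1/18)*(-5)*(1 - 68/25))²*3 = ((1/18)*(-5)*(-43/25))²*3 = (43/90)²*3 = (1849/8100)*3 = 1849/2700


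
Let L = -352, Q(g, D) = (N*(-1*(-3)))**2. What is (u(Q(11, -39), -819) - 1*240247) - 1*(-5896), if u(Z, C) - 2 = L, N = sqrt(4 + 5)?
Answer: -234701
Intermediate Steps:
N = 3 (N = sqrt(9) = 3)
Q(g, D) = 81 (Q(g, D) = (3*(-1*(-3)))**2 = (3*3)**2 = 9**2 = 81)
u(Z, C) = -350 (u(Z, C) = 2 - 352 = -350)
(u(Q(11, -39), -819) - 1*240247) - 1*(-5896) = (-350 - 1*240247) - 1*(-5896) = (-350 - 240247) + 5896 = -240597 + 5896 = -234701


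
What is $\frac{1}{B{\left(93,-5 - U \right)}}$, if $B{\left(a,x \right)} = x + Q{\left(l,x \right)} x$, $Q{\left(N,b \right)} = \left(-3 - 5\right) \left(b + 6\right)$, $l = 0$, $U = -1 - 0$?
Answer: $\frac{1}{60} \approx 0.016667$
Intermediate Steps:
$U = -1$ ($U = -1 + 0 = -1$)
$Q{\left(N,b \right)} = -48 - 8 b$ ($Q{\left(N,b \right)} = - 8 \left(6 + b\right) = -48 - 8 b$)
$B{\left(a,x \right)} = x + x \left(-48 - 8 x\right)$ ($B{\left(a,x \right)} = x + \left(-48 - 8 x\right) x = x + x \left(-48 - 8 x\right)$)
$\frac{1}{B{\left(93,-5 - U \right)}} = \frac{1}{\left(-1\right) \left(-5 - -1\right) \left(47 + 8 \left(-5 - -1\right)\right)} = \frac{1}{\left(-1\right) \left(-5 + 1\right) \left(47 + 8 \left(-5 + 1\right)\right)} = \frac{1}{\left(-1\right) \left(-4\right) \left(47 + 8 \left(-4\right)\right)} = \frac{1}{\left(-1\right) \left(-4\right) \left(47 - 32\right)} = \frac{1}{\left(-1\right) \left(-4\right) 15} = \frac{1}{60}$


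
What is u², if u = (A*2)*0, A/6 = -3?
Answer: 0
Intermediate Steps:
A = -18 (A = 6*(-3) = -18)
u = 0 (u = -18*2*0 = -36*0 = 0)
u² = 0² = 0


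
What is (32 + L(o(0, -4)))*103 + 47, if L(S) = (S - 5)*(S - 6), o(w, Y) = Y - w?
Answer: 12613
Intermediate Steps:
L(S) = (-6 + S)*(-5 + S) (L(S) = (-5 + S)*(-6 + S) = (-6 + S)*(-5 + S))
(32 + L(o(0, -4)))*103 + 47 = (32 + (30 + (-4 - 1*0)² - 11*(-4 - 1*0)))*103 + 47 = (32 + (30 + (-4 + 0)² - 11*(-4 + 0)))*103 + 47 = (32 + (30 + (-4)² - 11*(-4)))*103 + 47 = (32 + (30 + 16 + 44))*103 + 47 = (32 + 90)*103 + 47 = 122*103 + 47 = 12566 + 47 = 12613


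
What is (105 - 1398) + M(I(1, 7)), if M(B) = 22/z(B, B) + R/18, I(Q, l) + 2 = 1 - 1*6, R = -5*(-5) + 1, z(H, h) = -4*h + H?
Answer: -81302/63 ≈ -1290.5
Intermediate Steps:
z(H, h) = H - 4*h
R = 26 (R = 25 + 1 = 26)
I(Q, l) = -7 (I(Q, l) = -2 + (1 - 1*6) = -2 + (1 - 6) = -2 - 5 = -7)
M(B) = 13/9 - 22/(3*B) (M(B) = 22/(B - 4*B) + 26/18 = 22/((-3*B)) + 26*(1/18) = 22*(-1/(3*B)) + 13/9 = -22/(3*B) + 13/9 = 13/9 - 22/(3*B))
(105 - 1398) + M(I(1, 7)) = (105 - 1398) + (⅑)*(-66 + 13*(-7))/(-7) = -1293 + (⅑)*(-⅐)*(-66 - 91) = -1293 + (⅑)*(-⅐)*(-157) = -1293 + 157/63 = -81302/63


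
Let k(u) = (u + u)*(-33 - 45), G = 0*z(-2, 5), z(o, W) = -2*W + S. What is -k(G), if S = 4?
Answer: 0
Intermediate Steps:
z(o, W) = 4 - 2*W (z(o, W) = -2*W + 4 = 4 - 2*W)
G = 0 (G = 0*(4 - 2*5) = 0*(4 - 10) = 0*(-6) = 0)
k(u) = -156*u (k(u) = (2*u)*(-78) = -156*u)
-k(G) = -(-156)*0 = -1*0 = 0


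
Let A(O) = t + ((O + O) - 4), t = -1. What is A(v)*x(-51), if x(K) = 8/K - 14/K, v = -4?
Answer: -26/17 ≈ -1.5294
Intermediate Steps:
x(K) = -6/K
A(O) = -5 + 2*O (A(O) = -1 + ((O + O) - 4) = -1 + (2*O - 4) = -1 + (-4 + 2*O) = -5 + 2*O)
A(v)*x(-51) = (-5 + 2*(-4))*(-6/(-51)) = (-5 - 8)*(-6*(-1/51)) = -13*2/17 = -26/17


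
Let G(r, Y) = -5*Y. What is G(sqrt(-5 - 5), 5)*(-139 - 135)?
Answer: 6850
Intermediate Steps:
G(sqrt(-5 - 5), 5)*(-139 - 135) = (-5*5)*(-139 - 135) = -25*(-274) = 6850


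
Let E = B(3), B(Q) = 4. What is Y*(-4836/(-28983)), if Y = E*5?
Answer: 32240/9661 ≈ 3.3371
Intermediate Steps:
E = 4
Y = 20 (Y = 4*5 = 20)
Y*(-4836/(-28983)) = 20*(-4836/(-28983)) = 20*(-4836*(-1/28983)) = 20*(1612/9661) = 32240/9661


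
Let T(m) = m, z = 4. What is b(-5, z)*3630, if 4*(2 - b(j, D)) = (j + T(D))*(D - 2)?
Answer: 9075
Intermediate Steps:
b(j, D) = 2 - (-2 + D)*(D + j)/4 (b(j, D) = 2 - (j + D)*(D - 2)/4 = 2 - (D + j)*(-2 + D)/4 = 2 - (-2 + D)*(D + j)/4)
b(-5, z)*3630 = (2 + (½)*4 + (½)*(-5) - ¼*4² - ¼*4*(-5))*3630 = (2 + 2 - 5/2 - ¼*16 + 5)*3630 = (2 + 2 - 5/2 - 4 + 5)*3630 = (5/2)*3630 = 9075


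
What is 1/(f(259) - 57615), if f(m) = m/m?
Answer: -1/57614 ≈ -1.7357e-5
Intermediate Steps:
f(m) = 1
1/(f(259) - 57615) = 1/(1 - 57615) = 1/(-57614) = -1/57614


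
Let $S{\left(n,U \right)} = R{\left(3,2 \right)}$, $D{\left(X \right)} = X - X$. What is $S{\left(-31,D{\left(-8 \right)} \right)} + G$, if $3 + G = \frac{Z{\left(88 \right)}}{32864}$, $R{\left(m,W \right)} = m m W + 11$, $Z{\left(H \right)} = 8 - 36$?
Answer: $\frac{213609}{8216} \approx 25.999$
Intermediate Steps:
$D{\left(X \right)} = 0$
$Z{\left(H \right)} = -28$
$R{\left(m,W \right)} = 11 + W m^{2}$ ($R{\left(m,W \right)} = m^{2} W + 11 = W m^{2} + 11 = 11 + W m^{2}$)
$G = - \frac{24655}{8216}$ ($G = -3 - \frac{28}{32864} = -3 - \frac{7}{8216} = - \frac{24655}{8216} \approx -3.0009$)
$S{\left(n,U \right)} = 29$ ($S{\left(n,U \right)} = 11 + 2 \cdot 3^{2} = 11 + 2 \cdot 9 = 11 + 18 = 29$)
$S{\left(-31,D{\left(-8 \right)} \right)} + G = 29 - \frac{24655}{8216} = \frac{213609}{8216}$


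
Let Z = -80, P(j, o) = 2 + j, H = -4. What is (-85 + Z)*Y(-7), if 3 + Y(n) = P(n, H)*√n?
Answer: 495 + 825*I*√7 ≈ 495.0 + 2182.7*I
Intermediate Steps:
Y(n) = -3 + √n*(2 + n) (Y(n) = -3 + (2 + n)*√n = -3 + √n*(2 + n))
(-85 + Z)*Y(-7) = (-85 - 80)*(-3 + √(-7)*(2 - 7)) = -165*(-3 + (I*√7)*(-5)) = -165*(-3 - 5*I*√7) = 495 + 825*I*√7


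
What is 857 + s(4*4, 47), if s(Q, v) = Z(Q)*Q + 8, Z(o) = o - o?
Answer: 865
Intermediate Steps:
Z(o) = 0
s(Q, v) = 8 (s(Q, v) = 0*Q + 8 = 0 + 8 = 8)
857 + s(4*4, 47) = 857 + 8 = 865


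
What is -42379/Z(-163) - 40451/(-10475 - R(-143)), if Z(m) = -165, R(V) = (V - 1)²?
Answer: 1329365384/5149815 ≈ 258.14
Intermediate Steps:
R(V) = (-1 + V)²
-42379/Z(-163) - 40451/(-10475 - R(-143)) = -42379/(-165) - 40451/(-10475 - (-1 - 143)²) = -42379*(-1/165) - 40451/(-10475 - 1*(-144)²) = 42379/165 - 40451/(-10475 - 1*20736) = 42379/165 - 40451/(-10475 - 20736) = 42379/165 - 40451/(-31211) = 42379/165 - 40451*(-1/31211) = 42379/165 + 40451/31211 = 1329365384/5149815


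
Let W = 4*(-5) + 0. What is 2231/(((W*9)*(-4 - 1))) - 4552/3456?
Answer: 12547/10800 ≈ 1.1618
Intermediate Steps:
W = -20 (W = -20 + 0 = -20)
2231/(((W*9)*(-4 - 1))) - 4552/3456 = 2231/(((-20*9)*(-4 - 1))) - 4552/3456 = 2231/((-180*(-5))) - 4552*1/3456 = 2231/900 - 569/432 = 12547/10800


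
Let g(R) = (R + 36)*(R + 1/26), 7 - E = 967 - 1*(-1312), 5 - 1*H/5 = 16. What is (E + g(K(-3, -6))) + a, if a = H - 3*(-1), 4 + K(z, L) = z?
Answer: -65673/26 ≈ -2525.9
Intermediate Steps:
H = -55 (H = 25 - 5*16 = 25 - 80 = -55)
K(z, L) = -4 + z
a = -52 (a = -55 - 3*(-1) = -55 + 3 = -52)
E = -2272 (E = 7 - (967 - 1*(-1312)) = 7 - (967 + 1312) = 7 - 1*2279 = 7 - 2279 = -2272)
g(R) = (36 + R)*(1/26 + R) (g(R) = (36 + R)*(R + 1/26) = (36 + R)*(1/26 + R))
(E + g(K(-3, -6))) + a = (-2272 + (18/13 + (-4 - 3)² + 937*(-4 - 3)/26)) - 52 = (-2272 + (18/13 + (-7)² + (937/26)*(-7))) - 52 = (-2272 + (18/13 + 49 - 6559/26)) - 52 = (-2272 - 5249/26) - 52 = -64321/26 - 52 = -65673/26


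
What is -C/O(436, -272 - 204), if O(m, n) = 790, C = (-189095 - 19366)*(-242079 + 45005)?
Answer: -20541121557/395 ≈ -5.2003e+7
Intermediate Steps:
C = 41082243114 (C = -208461*(-197074) = 41082243114)
-C/O(436, -272 - 204) = -41082243114/790 = -1*20541121557/395 = -20541121557/395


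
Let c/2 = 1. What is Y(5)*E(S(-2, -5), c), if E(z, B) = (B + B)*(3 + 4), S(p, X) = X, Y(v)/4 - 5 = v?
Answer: 1120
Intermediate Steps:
c = 2 (c = 2*1 = 2)
Y(v) = 20 + 4*v
E(z, B) = 14*B (E(z, B) = (2*B)*7 = 14*B)
Y(5)*E(S(-2, -5), c) = (20 + 4*5)*(14*2) = (20 + 20)*28 = 40*28 = 1120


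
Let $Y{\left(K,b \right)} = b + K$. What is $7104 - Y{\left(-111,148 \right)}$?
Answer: $7067$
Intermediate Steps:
$Y{\left(K,b \right)} = K + b$
$7104 - Y{\left(-111,148 \right)} = 7104 - \left(-111 + 148\right) = 7104 - 37 = 7067$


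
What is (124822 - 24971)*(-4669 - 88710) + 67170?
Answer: -9323919359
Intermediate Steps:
(124822 - 24971)*(-4669 - 88710) + 67170 = 99851*(-93379) + 67170 = -9323986529 + 67170 = -9323919359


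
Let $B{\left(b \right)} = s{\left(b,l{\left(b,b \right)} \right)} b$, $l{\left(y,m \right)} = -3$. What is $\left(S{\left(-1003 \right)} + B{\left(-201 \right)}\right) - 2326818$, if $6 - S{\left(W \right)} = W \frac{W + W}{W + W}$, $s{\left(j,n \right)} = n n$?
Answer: $-2327618$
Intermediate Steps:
$s{\left(j,n \right)} = n^{2}$
$B{\left(b \right)} = 9 b$ ($B{\left(b \right)} = \left(-3\right)^{2} b = 9 b$)
$S{\left(W \right)} = 6 - W$ ($S{\left(W \right)} = 6 - W \frac{W + W}{W + W} = 6 - W \frac{2 W}{2 W} = 6 - W 2 W \frac{1}{2 W} = 6 - W 1 = 6 - W$)
$\left(S{\left(-1003 \right)} + B{\left(-201 \right)}\right) - 2326818 = \left(\left(6 - -1003\right) + 9 \left(-201\right)\right) - 2326818 = \left(\left(6 + 1003\right) - 1809\right) - 2326818 = \left(1009 - 1809\right) - 2326818 = -800 - 2326818 = -2327618$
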